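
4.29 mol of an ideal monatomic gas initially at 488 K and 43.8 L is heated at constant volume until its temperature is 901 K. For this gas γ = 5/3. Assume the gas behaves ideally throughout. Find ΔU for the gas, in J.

P₁ = nRT₁/V₁ = 4.29×8.314×488/43.8 = 397 kPa.
Isochoric: V stays 43.8 L; P/T = const ⇒ T₂ = 901 K, P₂ = 734 kPa.
For an ideal gas ΔU = nCvΔT with Cv = (3/2)R = 12.5 J/(mol·K).
ΔU = 4.29×12.5×(901−488) = 22100 J.

22100 J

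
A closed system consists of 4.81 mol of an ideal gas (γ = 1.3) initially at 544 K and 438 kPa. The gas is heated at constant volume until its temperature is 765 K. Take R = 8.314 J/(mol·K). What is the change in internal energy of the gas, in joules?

V₁ = nRT₁/P₁ = 4.81×8.314×544/438 = 49.7 L.
Isochoric: V stays 49.7 L; P/T = const ⇒ T₂ = 765 K, P₂ = 616 kPa.
For an ideal gas ΔU = nCvΔT with Cv = R/(γ−1) = 27.7 J/(mol·K).
ΔU = 4.81×27.7×(765−544) = 29500 J.

29500 J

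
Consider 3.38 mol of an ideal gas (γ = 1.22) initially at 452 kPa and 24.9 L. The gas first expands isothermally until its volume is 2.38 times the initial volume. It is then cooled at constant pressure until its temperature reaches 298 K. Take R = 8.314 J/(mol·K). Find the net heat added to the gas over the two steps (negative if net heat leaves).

-6220 J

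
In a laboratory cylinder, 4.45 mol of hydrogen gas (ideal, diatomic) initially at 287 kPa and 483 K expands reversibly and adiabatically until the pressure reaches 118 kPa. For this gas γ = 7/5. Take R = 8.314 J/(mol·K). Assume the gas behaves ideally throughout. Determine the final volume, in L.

117 L

V₁ = nRT₁/P₁ = 4.45×8.314×483/287 = 62.3 L.
Adiabatic: T₂/T₁ = (P₂/P₁)^((γ−1)/γ) ⇒ T₂ = 483×(0.411)^0.286 = 375 K; V₂ = 117 L.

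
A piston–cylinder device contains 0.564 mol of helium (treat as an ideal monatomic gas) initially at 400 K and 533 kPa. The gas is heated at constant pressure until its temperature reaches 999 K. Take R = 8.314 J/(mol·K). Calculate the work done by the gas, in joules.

2810 J

V₁ = nRT₁/P₁ = 0.564×8.314×400/533 = 3.52 L.
Isobaric: P stays 533 kPa; V/T = const ⇒ T₂ = 999 K, V₂ = 8.79 L.
W = PΔV = 533×(8.79−3.52) kPa·L = 2810 J.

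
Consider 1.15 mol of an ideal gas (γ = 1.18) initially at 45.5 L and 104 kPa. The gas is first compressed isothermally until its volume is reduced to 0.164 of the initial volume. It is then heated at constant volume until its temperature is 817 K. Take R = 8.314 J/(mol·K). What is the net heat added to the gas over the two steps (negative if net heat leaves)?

T₁ = P₁V₁/(nR) = 104×45.5/(1.15×8.314) = 495 K.
Step 1 — Isothermal: T stays 495 K; PV = const ⇒ V₂ = 7.46 L, P₂ = 634 kPa.
ΔU = 0 (ideal gas, T constant).
W = nRT ln(V₂/V₁) = 1.15×8.314×495×ln(0.164) = -8550 J.
Q = ΔU + W = -8550 J.
State after step 1: P = 634 kPa, V = 7.46 L, T = 495 K.
Step 2 — Isochoric: V stays 7.46 L; P/T = const ⇒ T₂ = 817 K, P₂ = 1050 kPa.
W = 0 (no volume change).
ΔU = nCvΔT = 1.15×46.2×(817−495) = 17100 J.
Q = ΔU = 17100 J.
Net over both steps: W = -8550 J, Q = 8550 J, ΔU = 17100 J.

8550 J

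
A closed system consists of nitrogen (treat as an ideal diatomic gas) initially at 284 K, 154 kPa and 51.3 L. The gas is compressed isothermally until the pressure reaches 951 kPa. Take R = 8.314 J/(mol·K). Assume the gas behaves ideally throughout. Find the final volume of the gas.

Isothermal: T stays 284 K; PV = const ⇒ V₂ = 8.31 L, P₂ = 951 kPa.

8.31 L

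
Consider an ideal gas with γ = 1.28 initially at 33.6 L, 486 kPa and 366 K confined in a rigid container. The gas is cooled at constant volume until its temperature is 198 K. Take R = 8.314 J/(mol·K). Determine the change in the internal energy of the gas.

n = P₁V₁/(RT₁) = 486×33.6/(8.314×366) = 5.37 mol.
Isochoric: V stays 33.6 L; P/T = const ⇒ T₂ = 198 K, P₂ = 263 kPa.
For an ideal gas ΔU = nCvΔT with Cv = R/(γ−1) = 29.7 J/(mol·K).
ΔU = 5.37×29.7×(198−366) = -26800 J.

-26800 J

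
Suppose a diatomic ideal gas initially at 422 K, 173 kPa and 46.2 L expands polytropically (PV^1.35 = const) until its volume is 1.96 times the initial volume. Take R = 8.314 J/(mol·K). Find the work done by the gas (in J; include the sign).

4790 J

n = P₁V₁/(RT₁) = 173×46.2/(8.314×422) = 2.28 mol.
Polytropic n=1.35: T₂ = T₁(V₁/V₂)^(n−1) = 422×(0.510)^0.35 = 333 K; P₂ = P₁(V₁/V₂)^n = 69.7 kPa.
W = (P₁V₁−P₂V₂)/(n−1) = (173×46.2−69.7×90.6)/0.35 = 4790 J.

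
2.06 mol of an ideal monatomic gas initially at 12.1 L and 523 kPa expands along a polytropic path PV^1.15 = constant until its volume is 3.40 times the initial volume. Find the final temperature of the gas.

T₁ = P₁V₁/(nR) = 523×12.1/(2.06×8.314) = 369 K.
Polytropic n=1.15: T₂ = T₁(V₁/V₂)^(n−1) = 369×(0.294)^0.15 = 308 K; P₂ = P₁(V₁/V₂)^n = 128 kPa.

308 K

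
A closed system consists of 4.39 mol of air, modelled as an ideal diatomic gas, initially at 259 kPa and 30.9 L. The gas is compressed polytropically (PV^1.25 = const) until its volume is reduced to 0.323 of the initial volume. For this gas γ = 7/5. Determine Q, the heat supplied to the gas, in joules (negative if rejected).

T₁ = P₁V₁/(nR) = 259×30.9/(4.39×8.314) = 219 K.
Polytropic n=1.25: T₂ = T₁(V₁/V₂)^(n−1) = 219×(3.10)^0.25 = 291 K; P₂ = P₁(V₁/V₂)^n = 1060 kPa.
W = (P₁V₁−P₂V₂)/(n−1) = (259×30.9−1060×9.98)/0.25 = -10500 J.
ΔU = nCvΔT = 4.39×20.8×(291−219) = 6530 J.
Q = ΔU + W = -3920 J.

-3920 J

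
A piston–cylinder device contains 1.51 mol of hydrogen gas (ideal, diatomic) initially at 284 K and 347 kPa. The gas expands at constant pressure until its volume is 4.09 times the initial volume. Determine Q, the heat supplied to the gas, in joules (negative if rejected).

38600 J

V₁ = nRT₁/P₁ = 1.51×8.314×284/347 = 10.3 L.
Isobaric: P stays 347 kPa; V/T = const ⇒ T₂ = 1160 K, V₂ = 42.0 L.
W = PΔV = 347×(42.0−10.3) kPa·L = 11000 J.
ΔU = nCvΔT = 1.51×20.8×(1160−284) = 27500 J.
Q = ΔU + W = nCpΔT = 38600 J.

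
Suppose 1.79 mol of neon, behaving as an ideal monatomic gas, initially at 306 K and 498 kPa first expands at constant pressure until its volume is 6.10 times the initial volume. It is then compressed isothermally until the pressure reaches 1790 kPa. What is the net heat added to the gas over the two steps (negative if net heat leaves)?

V₁ = nRT₁/P₁ = 1.79×8.314×306/498 = 9.14 L.
Step 1 — Isobaric: P stays 498 kPa; V/T = const ⇒ T₂ = 1870 K, V₂ = 55.8 L.
W = PΔV = 498×(55.8−9.14) kPa·L = 23200 J.
ΔU = nCvΔT = 1.79×12.5×(1870−306) = 34800 J.
Q = ΔU + W = nCpΔT = 58100 J.
State after step 1: P = 498 kPa, V = 55.8 L, T = 1870 K.
Step 2 — Isothermal: T stays 1870 K; PV = const ⇒ V₂ = 15.5 L, P₂ = 1790 kPa.
ΔU = 0 (ideal gas, T constant).
W = nRT ln(V₂/V₁) = 1.79×8.314×1870×ln(0.278) = -35500 J.
Q = ΔU + W = -35500 J.
Net over both steps: W = -12300 J, Q = 22500 J, ΔU = 34800 J.

22500 J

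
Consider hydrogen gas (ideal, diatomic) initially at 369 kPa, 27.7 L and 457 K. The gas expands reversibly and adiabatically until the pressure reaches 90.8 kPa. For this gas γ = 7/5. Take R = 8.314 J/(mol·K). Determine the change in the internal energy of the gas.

-8430 J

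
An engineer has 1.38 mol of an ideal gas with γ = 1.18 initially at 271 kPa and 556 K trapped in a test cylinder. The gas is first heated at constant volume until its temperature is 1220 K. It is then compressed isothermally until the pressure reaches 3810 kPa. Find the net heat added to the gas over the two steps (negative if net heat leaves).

V₁ = nRT₁/P₁ = 1.38×8.314×556/271 = 23.5 L.
Step 1 — Isochoric: V stays 23.5 L; P/T = const ⇒ T₂ = 1220 K, P₂ = 595 kPa.
W = 0 (no volume change).
ΔU = nCvΔT = 1.38×46.2×(1220−556) = 42300 J.
Q = ΔU = 42300 J.
State after step 1: P = 595 kPa, V = 23.5 L, T = 1220 K.
Step 2 — Isothermal: T stays 1220 K; PV = const ⇒ V₂ = 3.67 L, P₂ = 3810 kPa.
ΔU = 0 (ideal gas, T constant).
W = nRT ln(V₂/V₁) = 1.38×8.314×1220×ln(0.156) = -26000 J.
Q = ΔU + W = -26000 J.
Net over both steps: W = -26000 J, Q = 16300 J, ΔU = 42300 J.

16300 J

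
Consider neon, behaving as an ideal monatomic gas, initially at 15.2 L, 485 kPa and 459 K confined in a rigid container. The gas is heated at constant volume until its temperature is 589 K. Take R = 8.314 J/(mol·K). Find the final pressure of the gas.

622 kPa

Isochoric: V stays 15.2 L; P/T = const ⇒ T₂ = 589 K, P₂ = 622 kPa.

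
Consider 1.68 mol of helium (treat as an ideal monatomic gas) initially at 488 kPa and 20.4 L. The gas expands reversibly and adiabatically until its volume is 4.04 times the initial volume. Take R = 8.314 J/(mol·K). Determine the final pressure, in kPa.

47.6 kPa

T₁ = P₁V₁/(nR) = 488×20.4/(1.68×8.314) = 713 K.
Adiabatic: TV^(γ−1) = const ⇒ T₂ = 713×(0.248)^0.667 = 281 K; PV^γ = const ⇒ P₂ = 47.6 kPa.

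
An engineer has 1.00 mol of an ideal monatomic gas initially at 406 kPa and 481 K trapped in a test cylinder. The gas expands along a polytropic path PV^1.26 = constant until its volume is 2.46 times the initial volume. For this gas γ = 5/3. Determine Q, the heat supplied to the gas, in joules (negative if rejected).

V₁ = nRT₁/P₁ = 1.00×8.314×481/406 = 9.85 L.
Polytropic n=1.26: T₂ = T₁(V₁/V₂)^(n−1) = 481×(0.407)^0.26 = 381 K; P₂ = P₁(V₁/V₂)^n = 131 kPa.
W = (P₁V₁−P₂V₂)/(n−1) = (406×9.85−131×24.2)/0.26 = 3210 J.
ΔU = nCvΔT = 1.00×12.5×(381−481) = -1250 J.
Q = ΔU + W = 1960 J.

1960 J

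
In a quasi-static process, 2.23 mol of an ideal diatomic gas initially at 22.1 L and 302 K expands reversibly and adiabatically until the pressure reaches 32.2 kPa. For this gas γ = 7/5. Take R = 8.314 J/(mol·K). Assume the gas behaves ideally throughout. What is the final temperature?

168 K

P₁ = nRT₁/V₁ = 2.23×8.314×302/22.1 = 253 kPa.
Adiabatic: T₂/T₁ = (P₂/P₁)^((γ−1)/γ) ⇒ T₂ = 302×(0.127)^0.286 = 168 K; V₂ = 96.4 L.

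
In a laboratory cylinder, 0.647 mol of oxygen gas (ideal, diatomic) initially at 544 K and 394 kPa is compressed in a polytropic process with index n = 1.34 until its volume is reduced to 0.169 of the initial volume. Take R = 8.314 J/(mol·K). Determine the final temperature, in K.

996 K

V₁ = nRT₁/P₁ = 0.647×8.314×544/394 = 7.43 L.
Polytropic n=1.34: T₂ = T₁(V₁/V₂)^(n−1) = 544×(5.92)^0.34 = 996 K; P₂ = P₁(V₁/V₂)^n = 4270 kPa.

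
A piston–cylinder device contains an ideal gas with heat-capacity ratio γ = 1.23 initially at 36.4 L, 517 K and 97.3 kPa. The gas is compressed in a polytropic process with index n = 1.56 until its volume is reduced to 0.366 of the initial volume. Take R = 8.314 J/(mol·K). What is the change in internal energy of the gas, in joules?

n = P₁V₁/(RT₁) = 97.3×36.4/(8.314×517) = 0.824 mol.
Polytropic n=1.56: T₂ = T₁(V₁/V₂)^(n−1) = 517×(2.73)^0.56 = 908 K; P₂ = P₁(V₁/V₂)^n = 467 kPa.
For an ideal gas ΔU = nCvΔT with Cv = R/(γ−1) = 36.1 J/(mol·K).
ΔU = 0.824×36.1×(908−517) = 11600 J.

11600 J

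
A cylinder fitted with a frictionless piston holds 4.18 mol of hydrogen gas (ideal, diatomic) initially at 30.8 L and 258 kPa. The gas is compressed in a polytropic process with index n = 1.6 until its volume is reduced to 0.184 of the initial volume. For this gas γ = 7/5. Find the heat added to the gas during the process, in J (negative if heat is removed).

T₁ = P₁V₁/(nR) = 258×30.8/(4.18×8.314) = 229 K.
Polytropic n=1.6: T₂ = T₁(V₁/V₂)^(n−1) = 229×(5.43)^0.60 = 631 K; P₂ = P₁(V₁/V₂)^n = 3870 kPa.
W = (P₁V₁−P₂V₂)/(n−1) = (258×30.8−3870×5.67)/0.60 = -23300 J.
ΔU = nCvΔT = 4.18×20.8×(631−229) = 35000 J.
Q = ΔU + W = 11700 J.

11700 J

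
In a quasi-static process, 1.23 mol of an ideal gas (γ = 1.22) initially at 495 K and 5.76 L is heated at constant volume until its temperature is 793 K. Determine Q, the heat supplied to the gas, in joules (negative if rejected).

13900 J

P₁ = nRT₁/V₁ = 1.23×8.314×495/5.76 = 879 kPa.
Isochoric: V stays 5.76 L; P/T = const ⇒ T₂ = 793 K, P₂ = 1410 kPa.
W = 0 (no volume change).
ΔU = nCvΔT = 1.23×37.8×(793−495) = 13900 J.
Q = ΔU = 13900 J.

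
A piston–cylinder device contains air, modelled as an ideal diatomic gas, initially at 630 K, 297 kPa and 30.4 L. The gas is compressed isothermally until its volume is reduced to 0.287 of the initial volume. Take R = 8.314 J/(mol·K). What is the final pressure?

1030 kPa

Isothermal: T stays 630 K; PV = const ⇒ V₂ = 8.72 L, P₂ = 1030 kPa.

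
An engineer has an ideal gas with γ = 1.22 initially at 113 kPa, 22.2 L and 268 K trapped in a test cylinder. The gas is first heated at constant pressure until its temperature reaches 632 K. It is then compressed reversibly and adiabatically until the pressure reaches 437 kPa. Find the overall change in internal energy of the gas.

n = P₁V₁/(RT₁) = 113×22.2/(8.314×268) = 1.13 mol.
Step 1 — Isobaric: P stays 113 kPa; V/T = const ⇒ T₂ = 632 K, V₂ = 52.4 L.
W = PΔV = 113×(52.4−22.2) kPa·L = 3410 J.
ΔU = nCvΔT = 1.13×37.8×(632−268) = 15500 J.
Q = ΔU + W = nCpΔT = 18900 J.
State after step 1: P = 113 kPa, V = 52.4 L, T = 632 K.
Step 2 — Adiabatic: T₂/T₁ = (P₂/P₁)^((γ−1)/γ) ⇒ T₂ = 632×(3.87)^0.180 = 807 K; V₂ = 17.3 L.
ΔU = nCvΔT = 1.13×37.8×(807−632) = 7430 J.
Q = 0 for an adiabatic process, so W = −ΔU = -7430 J.
Net over both steps: W = -4020 J, Q = 18900 J, ΔU = 22900 J.

22900 J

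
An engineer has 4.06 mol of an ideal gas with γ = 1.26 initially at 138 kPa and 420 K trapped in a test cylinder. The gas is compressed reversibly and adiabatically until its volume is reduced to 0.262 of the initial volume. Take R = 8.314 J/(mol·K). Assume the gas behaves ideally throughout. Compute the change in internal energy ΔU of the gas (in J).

V₁ = nRT₁/P₁ = 4.06×8.314×420/138 = 103 L.
Adiabatic: TV^(γ−1) = const ⇒ T₂ = 420×(3.82)^0.260 = 595 K; PV^γ = const ⇒ P₂ = 746 kPa.
For an ideal gas ΔU = nCvΔT with Cv = R/(γ−1) = 32.0 J/(mol·K).
ΔU = 4.06×32.0×(595−420) = 22700 J.

22700 J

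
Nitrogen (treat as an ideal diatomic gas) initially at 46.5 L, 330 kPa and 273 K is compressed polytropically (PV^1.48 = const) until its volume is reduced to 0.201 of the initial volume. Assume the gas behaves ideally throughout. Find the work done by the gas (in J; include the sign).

n = P₁V₁/(RT₁) = 330×46.5/(8.314×273) = 6.76 mol.
Polytropic n=1.48: T₂ = T₁(V₁/V₂)^(n−1) = 273×(4.98)^0.48 = 590 K; P₂ = P₁(V₁/V₂)^n = 3550 kPa.
W = (P₁V₁−P₂V₂)/(n−1) = (330×46.5−3550×9.35)/0.48 = -37100 J.

-37100 J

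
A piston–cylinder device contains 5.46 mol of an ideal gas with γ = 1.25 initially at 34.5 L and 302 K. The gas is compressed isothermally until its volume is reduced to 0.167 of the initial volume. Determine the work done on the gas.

24500 J

P₁ = nRT₁/V₁ = 5.46×8.314×302/34.5 = 397 kPa.
Isothermal: T stays 302 K; PV = const ⇒ V₂ = 5.76 L, P₂ = 2380 kPa.
W = nRT ln(V₂/V₁) = 5.46×8.314×302×ln(0.167) = -24500 J.
Work done on the gas = −W_by = 24500 J.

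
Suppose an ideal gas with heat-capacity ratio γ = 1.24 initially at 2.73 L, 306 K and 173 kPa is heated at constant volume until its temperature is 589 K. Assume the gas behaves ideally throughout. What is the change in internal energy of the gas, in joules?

1820 J

n = P₁V₁/(RT₁) = 173×2.73/(8.314×306) = 0.186 mol.
Isochoric: V stays 2.73 L; P/T = const ⇒ T₂ = 589 K, P₂ = 333 kPa.
For an ideal gas ΔU = nCvΔT with Cv = R/(γ−1) = 34.6 J/(mol·K).
ΔU = 0.186×34.6×(589−306) = 1820 J.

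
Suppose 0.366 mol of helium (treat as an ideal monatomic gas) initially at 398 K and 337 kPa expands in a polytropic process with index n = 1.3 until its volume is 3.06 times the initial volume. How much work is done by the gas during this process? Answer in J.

V₁ = nRT₁/P₁ = 0.366×8.314×398/337 = 3.59 L.
Polytropic n=1.3: T₂ = T₁(V₁/V₂)^(n−1) = 398×(0.327)^0.30 = 285 K; P₂ = P₁(V₁/V₂)^n = 78.7 kPa.
W = (P₁V₁−P₂V₂)/(n−1) = (337×3.59−78.7×11.0)/0.30 = 1150 J.

1150 J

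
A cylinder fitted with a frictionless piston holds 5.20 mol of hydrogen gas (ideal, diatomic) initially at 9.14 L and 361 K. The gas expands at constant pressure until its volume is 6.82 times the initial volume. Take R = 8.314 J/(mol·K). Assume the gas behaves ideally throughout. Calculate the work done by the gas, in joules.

P₁ = nRT₁/V₁ = 5.20×8.314×361/9.14 = 1710 kPa.
Isobaric: P stays 1710 kPa; V/T = const ⇒ T₂ = 2460 K, V₂ = 62.3 L.
W = PΔV = 1710×(62.3−9.14) kPa·L = 90800 J.

90800 J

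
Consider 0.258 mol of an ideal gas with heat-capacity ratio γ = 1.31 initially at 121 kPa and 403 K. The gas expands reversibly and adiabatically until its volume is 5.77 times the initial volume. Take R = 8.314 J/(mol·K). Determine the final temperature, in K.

234 K

V₁ = nRT₁/P₁ = 0.258×8.314×403/121 = 7.14 L.
Adiabatic: TV^(γ−1) = const ⇒ T₂ = 403×(0.173)^0.310 = 234 K; PV^γ = const ⇒ P₂ = 12.2 kPa.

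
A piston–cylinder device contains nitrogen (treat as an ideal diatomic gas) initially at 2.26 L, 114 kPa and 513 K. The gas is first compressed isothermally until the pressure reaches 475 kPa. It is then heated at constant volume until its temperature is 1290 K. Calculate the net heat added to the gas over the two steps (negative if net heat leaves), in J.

608 J

n = P₁V₁/(RT₁) = 114×2.26/(8.314×513) = 0.0604 mol.
Step 1 — Isothermal: T stays 513 K; PV = const ⇒ V₂ = 0.542 L, P₂ = 475 kPa.
ΔU = 0 (ideal gas, T constant).
W = nRT ln(V₂/V₁) = 0.0604×8.314×513×ln(0.240) = -368 J.
Q = ΔU + W = -368 J.
State after step 1: P = 475 kPa, V = 0.542 L, T = 513 K.
Step 2 — Isochoric: V stays 0.542 L; P/T = const ⇒ T₂ = 1290 K, P₂ = 1190 kPa.
W = 0 (no volume change).
ΔU = nCvΔT = 0.0604×20.8×(1290−513) = 976 J.
Q = ΔU = 976 J.
Net over both steps: W = -368 J, Q = 608 J, ΔU = 976 J.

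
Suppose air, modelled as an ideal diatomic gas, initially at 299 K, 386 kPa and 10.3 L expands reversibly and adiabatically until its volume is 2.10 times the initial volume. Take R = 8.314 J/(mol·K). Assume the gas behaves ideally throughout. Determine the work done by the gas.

n = P₁V₁/(RT₁) = 386×10.3/(8.314×299) = 1.60 mol.
Adiabatic: TV^(γ−1) = const ⇒ T₂ = 299×(0.476)^0.400 = 222 K; PV^γ = const ⇒ P₂ = 137 kPa.
ΔU = nCvΔT = 1.60×20.8×(222−299) = -2550 J.
Q = 0 for an adiabatic process, so W = −ΔU = 2550 J.

2550 J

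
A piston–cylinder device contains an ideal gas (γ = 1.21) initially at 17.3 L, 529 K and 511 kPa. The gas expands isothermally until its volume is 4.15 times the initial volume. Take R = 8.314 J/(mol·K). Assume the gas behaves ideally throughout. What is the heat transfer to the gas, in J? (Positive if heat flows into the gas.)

n = P₁V₁/(RT₁) = 511×17.3/(8.314×529) = 2.01 mol.
Isothermal: T stays 529 K; PV = const ⇒ V₂ = 71.8 L, P₂ = 123 kPa.
ΔU = 0 (ideal gas, T constant).
W = nRT ln(V₂/V₁) = 2.01×8.314×529×ln(4.15) = 12600 J.
Q = ΔU + W = 12600 J.

12600 J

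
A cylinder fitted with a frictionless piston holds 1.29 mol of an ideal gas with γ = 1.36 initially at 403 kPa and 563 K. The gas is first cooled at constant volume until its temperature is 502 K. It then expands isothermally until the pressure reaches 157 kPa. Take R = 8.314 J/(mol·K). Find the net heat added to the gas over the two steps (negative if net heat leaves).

2640 J

V₁ = nRT₁/P₁ = 1.29×8.314×563/403 = 15.0 L.
Step 1 — Isochoric: V stays 15.0 L; P/T = const ⇒ T₂ = 502 K, P₂ = 359 kPa.
W = 0 (no volume change).
ΔU = nCvΔT = 1.29×23.1×(502−563) = -1820 J.
Q = ΔU = -1820 J.
State after step 1: P = 359 kPa, V = 15.0 L, T = 502 K.
Step 2 — Isothermal: T stays 502 K; PV = const ⇒ V₂ = 34.3 L, P₂ = 157 kPa.
ΔU = 0 (ideal gas, T constant).
W = nRT ln(V₂/V₁) = 1.29×8.314×502×ln(2.29) = 4460 J.
Q = ΔU + W = 4460 J.
Net over both steps: W = 4460 J, Q = 2640 J, ΔU = -1820 J.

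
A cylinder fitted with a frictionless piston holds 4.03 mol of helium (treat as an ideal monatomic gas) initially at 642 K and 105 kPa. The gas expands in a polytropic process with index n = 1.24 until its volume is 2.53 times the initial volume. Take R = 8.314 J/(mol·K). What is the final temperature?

514 K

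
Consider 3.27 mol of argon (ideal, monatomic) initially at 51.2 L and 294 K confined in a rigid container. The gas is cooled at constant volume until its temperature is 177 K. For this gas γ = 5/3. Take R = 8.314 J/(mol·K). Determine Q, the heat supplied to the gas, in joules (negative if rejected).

-4770 J

P₁ = nRT₁/V₁ = 3.27×8.314×294/51.2 = 156 kPa.
Isochoric: V stays 51.2 L; P/T = const ⇒ T₂ = 177 K, P₂ = 94.0 kPa.
W = 0 (no volume change).
ΔU = nCvΔT = 3.27×12.5×(177−294) = -4770 J.
Q = ΔU = -4770 J.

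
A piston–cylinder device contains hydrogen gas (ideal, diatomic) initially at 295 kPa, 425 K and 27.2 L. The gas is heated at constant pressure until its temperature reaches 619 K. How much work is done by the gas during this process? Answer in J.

3660 J

n = P₁V₁/(RT₁) = 295×27.2/(8.314×425) = 2.27 mol.
Isobaric: P stays 295 kPa; V/T = const ⇒ T₂ = 619 K, V₂ = 39.6 L.
W = PΔV = 295×(39.6−27.2) kPa·L = 3660 J.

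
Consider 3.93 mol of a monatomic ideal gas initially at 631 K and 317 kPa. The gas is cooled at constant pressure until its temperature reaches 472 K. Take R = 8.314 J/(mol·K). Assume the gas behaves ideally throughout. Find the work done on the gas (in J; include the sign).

V₁ = nRT₁/P₁ = 3.93×8.314×631/317 = 65.0 L.
Isobaric: P stays 317 kPa; V/T = const ⇒ T₂ = 472 K, V₂ = 48.7 L.
W = PΔV = 317×(48.7−65.0) kPa·L = -5200 J.
Work done on the gas = −W_by = 5200 J.

5200 J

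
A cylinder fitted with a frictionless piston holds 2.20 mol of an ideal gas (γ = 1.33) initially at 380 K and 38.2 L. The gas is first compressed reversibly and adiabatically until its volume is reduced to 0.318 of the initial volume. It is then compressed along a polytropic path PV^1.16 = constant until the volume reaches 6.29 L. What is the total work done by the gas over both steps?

P₁ = nRT₁/V₁ = 2.20×8.314×380/38.2 = 182 kPa.
Step 1 — Adiabatic: TV^(γ−1) = const ⇒ T₂ = 380×(3.14)^0.330 = 555 K; PV^γ = const ⇒ P₂ = 835 kPa.
ΔU = nCvΔT = 2.20×25.2×(555−380) = 9680 J.
Q = 0 for an adiabatic process, so W = −ΔU = -9680 J.
State after step 1: P = 835 kPa, V = 12.1 L, T = 555 K.
Step 2 — Polytropic n=1.16: T₂ = T₁(V₁/V₂)^(n−1) = 555×(1.93)^0.16 = 616 K; P₂ = P₁(V₁/V₂)^n = 1790 kPa.
W = (P₁V₁−P₂V₂)/(n−1) = (835×12.1−1790×6.29)/0.16 = -7040 J.
ΔU = nCvΔT = 2.20×25.2×(616−555) = 3410 J.
Q = ΔU + W = -3630 J.
Net over both steps: W = -16700 J, Q = -3630 J, ΔU = 13100 J.

-16700 J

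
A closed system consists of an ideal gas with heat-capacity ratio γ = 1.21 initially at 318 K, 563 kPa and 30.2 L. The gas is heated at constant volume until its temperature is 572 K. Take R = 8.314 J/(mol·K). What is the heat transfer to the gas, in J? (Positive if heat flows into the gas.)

64700 J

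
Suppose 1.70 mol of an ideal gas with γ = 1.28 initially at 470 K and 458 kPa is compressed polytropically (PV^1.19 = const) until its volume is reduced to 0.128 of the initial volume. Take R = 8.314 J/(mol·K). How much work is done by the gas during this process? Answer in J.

-16700 J

V₁ = nRT₁/P₁ = 1.70×8.314×470/458 = 14.5 L.
Polytropic n=1.19: T₂ = T₁(V₁/V₂)^(n−1) = 470×(7.81)^0.19 = 695 K; P₂ = P₁(V₁/V₂)^n = 5290 kPa.
W = (P₁V₁−P₂V₂)/(n−1) = (458×14.5−5290×1.86)/0.19 = -16700 J.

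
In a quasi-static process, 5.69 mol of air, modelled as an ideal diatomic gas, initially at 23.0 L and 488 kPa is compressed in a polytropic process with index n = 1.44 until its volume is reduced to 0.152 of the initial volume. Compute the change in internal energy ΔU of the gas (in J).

T₁ = P₁V₁/(nR) = 488×23.0/(5.69×8.314) = 237 K.
Polytropic n=1.44: T₂ = T₁(V₁/V₂)^(n−1) = 237×(6.58)^0.44 = 544 K; P₂ = P₁(V₁/V₂)^n = 7350 kPa.
For an ideal gas ΔU = nCvΔT with Cv = (5/2)R = 20.8 J/(mol·K).
ΔU = 5.69×20.8×(544−237) = 36200 J.

36200 J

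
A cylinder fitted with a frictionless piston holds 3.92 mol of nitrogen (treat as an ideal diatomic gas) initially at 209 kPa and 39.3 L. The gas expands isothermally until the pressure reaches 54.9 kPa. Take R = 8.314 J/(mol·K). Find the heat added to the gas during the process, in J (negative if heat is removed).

T₁ = P₁V₁/(nR) = 209×39.3/(3.92×8.314) = 252 K.
Isothermal: T stays 252 K; PV = const ⇒ V₂ = 150 L, P₂ = 54.9 kPa.
ΔU = 0 (ideal gas, T constant).
W = nRT ln(V₂/V₁) = 3.92×8.314×252×ln(3.81) = 11000 J.
Q = ΔU + W = 11000 J.

11000 J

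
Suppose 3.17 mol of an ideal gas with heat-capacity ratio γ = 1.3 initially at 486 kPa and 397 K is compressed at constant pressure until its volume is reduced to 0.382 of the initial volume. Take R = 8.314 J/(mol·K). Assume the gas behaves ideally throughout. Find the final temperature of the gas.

V₁ = nRT₁/P₁ = 3.17×8.314×397/486 = 21.5 L.
Isobaric: P stays 486 kPa; V/T = const ⇒ T₂ = 152 K, V₂ = 8.22 L.

152 K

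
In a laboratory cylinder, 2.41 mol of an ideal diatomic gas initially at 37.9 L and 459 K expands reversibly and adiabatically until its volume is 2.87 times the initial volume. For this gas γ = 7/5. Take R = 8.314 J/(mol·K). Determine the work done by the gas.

7910 J

P₁ = nRT₁/V₁ = 2.41×8.314×459/37.9 = 243 kPa.
Adiabatic: TV^(γ−1) = const ⇒ T₂ = 459×(0.348)^0.400 = 301 K; PV^γ = const ⇒ P₂ = 55.5 kPa.
ΔU = nCvΔT = 2.41×20.8×(301−459) = -7910 J.
Q = 0 for an adiabatic process, so W = −ΔU = 7910 J.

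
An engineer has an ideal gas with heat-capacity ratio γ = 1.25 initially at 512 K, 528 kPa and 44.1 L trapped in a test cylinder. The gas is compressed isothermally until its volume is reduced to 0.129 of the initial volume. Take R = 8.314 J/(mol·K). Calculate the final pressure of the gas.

4090 kPa

Isothermal: T stays 512 K; PV = const ⇒ V₂ = 5.69 L, P₂ = 4090 kPa.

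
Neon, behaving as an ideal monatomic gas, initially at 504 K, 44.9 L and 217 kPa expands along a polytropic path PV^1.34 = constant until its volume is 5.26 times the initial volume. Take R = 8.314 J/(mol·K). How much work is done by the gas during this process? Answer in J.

12400 J

n = P₁V₁/(RT₁) = 217×44.9/(8.314×504) = 2.33 mol.
Polytropic n=1.34: T₂ = T₁(V₁/V₂)^(n−1) = 504×(0.190)^0.34 = 287 K; P₂ = P₁(V₁/V₂)^n = 23.5 kPa.
W = (P₁V₁−P₂V₂)/(n−1) = (217×44.9−23.5×236)/0.34 = 12400 J.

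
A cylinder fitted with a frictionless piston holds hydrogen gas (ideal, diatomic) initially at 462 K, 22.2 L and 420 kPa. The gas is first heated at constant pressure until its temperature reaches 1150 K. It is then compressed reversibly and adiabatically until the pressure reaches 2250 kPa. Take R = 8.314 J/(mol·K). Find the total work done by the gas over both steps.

-21800 J

n = P₁V₁/(RT₁) = 420×22.2/(8.314×462) = 2.43 mol.
Step 1 — Isobaric: P stays 420 kPa; V/T = const ⇒ T₂ = 1150 K, V₂ = 55.3 L.
W = PΔV = 420×(55.3−22.2) kPa·L = 13900 J.
ΔU = nCvΔT = 2.43×20.8×(1150−462) = 34700 J.
Q = ΔU + W = nCpΔT = 48600 J.
State after step 1: P = 420 kPa, V = 55.3 L, T = 1150 K.
Step 2 — Adiabatic: T₂/T₁ = (P₂/P₁)^((γ−1)/γ) ⇒ T₂ = 1150×(5.36)^0.286 = 1860 K; V₂ = 16.7 L.
ΔU = nCvΔT = 2.43×20.8×(1860−1150) = 35700 J.
Q = 0 for an adiabatic process, so W = −ΔU = -35700 J.
Net over both steps: W = -21800 J, Q = 48600 J, ΔU = 70400 J.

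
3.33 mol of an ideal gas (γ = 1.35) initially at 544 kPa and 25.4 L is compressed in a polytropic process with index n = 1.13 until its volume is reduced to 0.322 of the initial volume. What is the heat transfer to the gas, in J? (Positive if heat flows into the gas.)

T₁ = P₁V₁/(nR) = 544×25.4/(3.33×8.314) = 499 K.
Polytropic n=1.13: T₂ = T₁(V₁/V₂)^(n−1) = 499×(3.11)^0.13 = 578 K; P₂ = P₁(V₁/V₂)^n = 1960 kPa.
W = (P₁V₁−P₂V₂)/(n−1) = (544×25.4−1960×8.18)/0.13 = -16900 J.
ΔU = nCvΔT = 3.33×23.8×(578−499) = 6270 J.
Q = ΔU + W = -10600 J.

-10600 J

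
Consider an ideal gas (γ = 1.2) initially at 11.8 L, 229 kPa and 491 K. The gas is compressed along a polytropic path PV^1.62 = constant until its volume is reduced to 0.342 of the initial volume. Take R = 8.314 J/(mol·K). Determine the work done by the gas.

-4120 J

n = P₁V₁/(RT₁) = 229×11.8/(8.314×491) = 0.662 mol.
Polytropic n=1.62: T₂ = T₁(V₁/V₂)^(n−1) = 491×(2.92)^0.62 = 955 K; P₂ = P₁(V₁/V₂)^n = 1300 kPa.
W = (P₁V₁−P₂V₂)/(n−1) = (229×11.8−1300×4.04)/0.62 = -4120 J.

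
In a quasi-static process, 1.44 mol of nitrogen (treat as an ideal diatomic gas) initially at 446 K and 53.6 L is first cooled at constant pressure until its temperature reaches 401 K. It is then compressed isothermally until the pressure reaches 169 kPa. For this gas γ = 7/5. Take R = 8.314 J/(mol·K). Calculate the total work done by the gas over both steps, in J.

-3080 J

P₁ = nRT₁/V₁ = 1.44×8.314×446/53.6 = 99.6 kPa.
Step 1 — Isobaric: P stays 99.6 kPa; V/T = const ⇒ T₂ = 401 K, V₂ = 48.2 L.
W = PΔV = 99.6×(48.2−53.6) kPa·L = -539 J.
ΔU = nCvΔT = 1.44×20.8×(401−446) = -1350 J.
Q = ΔU + W = nCpΔT = -1890 J.
State after step 1: P = 99.6 kPa, V = 48.2 L, T = 401 K.
Step 2 — Isothermal: T stays 401 K; PV = const ⇒ V₂ = 28.4 L, P₂ = 169 kPa.
ΔU = 0 (ideal gas, T constant).
W = nRT ln(V₂/V₁) = 1.44×8.314×401×ln(0.589) = -2540 J.
Q = ΔU + W = -2540 J.
Net over both steps: W = -3080 J, Q = -4420 J, ΔU = -1350 J.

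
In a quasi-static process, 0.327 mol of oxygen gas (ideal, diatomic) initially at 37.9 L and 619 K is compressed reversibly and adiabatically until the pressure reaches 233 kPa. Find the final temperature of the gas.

P₁ = nRT₁/V₁ = 0.327×8.314×619/37.9 = 44.4 kPa.
Adiabatic: T₂/T₁ = (P₂/P₁)^((γ−1)/γ) ⇒ T₂ = 619×(5.25)^0.286 = 994 K; V₂ = 11.6 L.

994 K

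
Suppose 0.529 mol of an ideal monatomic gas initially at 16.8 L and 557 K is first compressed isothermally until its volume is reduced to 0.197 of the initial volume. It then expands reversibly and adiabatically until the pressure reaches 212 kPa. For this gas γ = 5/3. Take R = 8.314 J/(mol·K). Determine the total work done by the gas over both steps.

-2530 J

P₁ = nRT₁/V₁ = 0.529×8.314×557/16.8 = 146 kPa.
Step 1 — Isothermal: T stays 557 K; PV = const ⇒ V₂ = 3.31 L, P₂ = 740 kPa.
ΔU = 0 (ideal gas, T constant).
W = nRT ln(V₂/V₁) = 0.529×8.314×557×ln(0.197) = -3980 J.
Q = ΔU + W = -3980 J.
State after step 1: P = 740 kPa, V = 3.31 L, T = 557 K.
Step 2 — Adiabatic: T₂/T₁ = (P₂/P₁)^((γ−1)/γ) ⇒ T₂ = 557×(0.286)^0.400 = 338 K; V₂ = 7.01 L.
ΔU = nCvΔT = 0.529×12.5×(338−557) = -1450 J.
Q = 0 for an adiabatic process, so W = −ΔU = 1450 J.
Net over both steps: W = -2530 J, Q = -3980 J, ΔU = -1450 J.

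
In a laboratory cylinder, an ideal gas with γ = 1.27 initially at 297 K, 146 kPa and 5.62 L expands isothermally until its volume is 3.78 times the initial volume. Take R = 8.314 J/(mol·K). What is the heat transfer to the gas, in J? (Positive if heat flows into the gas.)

1090 J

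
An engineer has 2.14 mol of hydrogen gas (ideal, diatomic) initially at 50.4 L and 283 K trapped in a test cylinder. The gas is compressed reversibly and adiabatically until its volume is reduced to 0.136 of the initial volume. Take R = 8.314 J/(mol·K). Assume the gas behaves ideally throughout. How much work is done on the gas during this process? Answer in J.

15400 J

P₁ = nRT₁/V₁ = 2.14×8.314×283/50.4 = 99.9 kPa.
Adiabatic: TV^(γ−1) = const ⇒ T₂ = 283×(7.35)^0.400 = 629 K; PV^γ = const ⇒ P₂ = 1630 kPa.
ΔU = nCvΔT = 2.14×20.8×(629−283) = 15400 J.
Q = 0 for an adiabatic process, so W = −ΔU = -15400 J.
Work done on the gas = −W_by = 15400 J.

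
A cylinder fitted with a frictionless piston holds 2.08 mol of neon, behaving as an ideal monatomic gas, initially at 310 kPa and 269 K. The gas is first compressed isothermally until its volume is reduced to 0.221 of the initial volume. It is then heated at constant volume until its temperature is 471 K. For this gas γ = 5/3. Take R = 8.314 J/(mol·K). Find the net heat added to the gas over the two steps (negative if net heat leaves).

-1780 J

V₁ = nRT₁/P₁ = 2.08×8.314×269/310 = 15.0 L.
Step 1 — Isothermal: T stays 269 K; PV = const ⇒ V₂ = 3.32 L, P₂ = 1400 kPa.
ΔU = 0 (ideal gas, T constant).
W = nRT ln(V₂/V₁) = 2.08×8.314×269×ln(0.221) = -7020 J.
Q = ΔU + W = -7020 J.
State after step 1: P = 1400 kPa, V = 3.32 L, T = 269 K.
Step 2 — Isochoric: V stays 3.32 L; P/T = const ⇒ T₂ = 471 K, P₂ = 2460 kPa.
W = 0 (no volume change).
ΔU = nCvΔT = 2.08×12.5×(471−269) = 5240 J.
Q = ΔU = 5240 J.
Net over both steps: W = -7020 J, Q = -1780 J, ΔU = 5240 J.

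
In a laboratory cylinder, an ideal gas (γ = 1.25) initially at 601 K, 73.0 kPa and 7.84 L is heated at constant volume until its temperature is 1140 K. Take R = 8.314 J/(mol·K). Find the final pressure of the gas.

Isochoric: V stays 7.84 L; P/T = const ⇒ T₂ = 1140 K, P₂ = 138 kPa.

138 kPa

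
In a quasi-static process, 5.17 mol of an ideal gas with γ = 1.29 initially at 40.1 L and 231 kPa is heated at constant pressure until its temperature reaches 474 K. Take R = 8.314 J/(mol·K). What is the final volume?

88.2 L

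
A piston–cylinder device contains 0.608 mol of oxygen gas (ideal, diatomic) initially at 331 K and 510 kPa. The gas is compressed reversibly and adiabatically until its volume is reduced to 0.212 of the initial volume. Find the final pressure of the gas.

4470 kPa

V₁ = nRT₁/P₁ = 0.608×8.314×331/510 = 3.28 L.
Adiabatic: TV^(γ−1) = const ⇒ T₂ = 331×(4.72)^0.400 = 616 K; PV^γ = const ⇒ P₂ = 4470 kPa.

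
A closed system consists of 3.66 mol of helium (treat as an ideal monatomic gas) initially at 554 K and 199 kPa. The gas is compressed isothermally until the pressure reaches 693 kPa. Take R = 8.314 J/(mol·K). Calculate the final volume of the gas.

V₁ = nRT₁/P₁ = 3.66×8.314×554/199 = 84.7 L.
Isothermal: T stays 554 K; PV = const ⇒ V₂ = 24.3 L, P₂ = 693 kPa.

24.3 L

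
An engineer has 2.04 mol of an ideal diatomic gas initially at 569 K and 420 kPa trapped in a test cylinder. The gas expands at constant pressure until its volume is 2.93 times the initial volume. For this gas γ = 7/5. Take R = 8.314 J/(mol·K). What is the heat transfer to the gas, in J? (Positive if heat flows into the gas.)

V₁ = nRT₁/P₁ = 2.04×8.314×569/420 = 23.0 L.
Isobaric: P stays 420 kPa; V/T = const ⇒ T₂ = 1670 K, V₂ = 67.3 L.
W = PΔV = 420×(67.3−23.0) kPa·L = 18600 J.
ΔU = nCvΔT = 2.04×20.8×(1670−569) = 46600 J.
Q = ΔU + W = nCpΔT = 65200 J.

65200 J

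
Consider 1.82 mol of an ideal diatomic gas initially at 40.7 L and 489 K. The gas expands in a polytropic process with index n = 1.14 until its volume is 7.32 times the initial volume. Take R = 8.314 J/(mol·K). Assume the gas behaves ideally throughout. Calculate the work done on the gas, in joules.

P₁ = nRT₁/V₁ = 1.82×8.314×489/40.7 = 182 kPa.
Polytropic n=1.14: T₂ = T₁(V₁/V₂)^(n−1) = 489×(0.137)^0.14 = 370 K; P₂ = P₁(V₁/V₂)^n = 18.8 kPa.
W = (P₁V₁−P₂V₂)/(n−1) = (182×40.7−18.8×298)/0.14 = 12900 J.
Work done on the gas = −W_by = -12900 J.

-12900 J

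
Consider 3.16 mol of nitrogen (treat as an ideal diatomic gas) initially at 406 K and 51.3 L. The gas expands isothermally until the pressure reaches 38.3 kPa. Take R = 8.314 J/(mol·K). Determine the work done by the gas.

18000 J

P₁ = nRT₁/V₁ = 3.16×8.314×406/51.3 = 208 kPa.
Isothermal: T stays 406 K; PV = const ⇒ V₂ = 278 L, P₂ = 38.3 kPa.
W = nRT ln(V₂/V₁) = 3.16×8.314×406×ln(5.43) = 18000 J.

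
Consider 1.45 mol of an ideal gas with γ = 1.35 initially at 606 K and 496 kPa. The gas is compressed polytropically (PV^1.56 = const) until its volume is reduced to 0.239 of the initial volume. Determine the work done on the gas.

V₁ = nRT₁/P₁ = 1.45×8.314×606/496 = 14.7 L.
Polytropic n=1.56: T₂ = T₁(V₁/V₂)^(n−1) = 606×(4.18)^0.56 = 1350 K; P₂ = P₁(V₁/V₂)^n = 4630 kPa.
W = (P₁V₁−P₂V₂)/(n−1) = (496×14.7−4630×3.52)/0.56 = -16000 J.
Work done on the gas = −W_by = 16000 J.

16000 J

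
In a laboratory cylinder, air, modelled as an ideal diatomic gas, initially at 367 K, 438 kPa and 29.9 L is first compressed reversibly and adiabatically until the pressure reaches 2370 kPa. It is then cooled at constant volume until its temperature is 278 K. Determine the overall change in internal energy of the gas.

-7940 J

n = P₁V₁/(RT₁) = 438×29.9/(8.314×367) = 4.29 mol.
Step 1 — Adiabatic: T₂/T₁ = (P₂/P₁)^((γ−1)/γ) ⇒ T₂ = 367×(5.41)^0.286 = 595 K; V₂ = 8.95 L.
ΔU = nCvΔT = 4.29×20.8×(595−367) = 20300 J.
Q = 0 for an adiabatic process, so W = −ΔU = -20300 J.
State after step 1: P = 2370 kPa, V = 8.95 L, T = 595 K.
Step 2 — Isochoric: V stays 8.95 L; P/T = const ⇒ T₂ = 278 K, P₂ = 1110 kPa.
W = 0 (no volume change).
ΔU = nCvΔT = 4.29×20.8×(278−595) = -28200 J.
Q = ΔU = -28200 J.
Net over both steps: W = -20300 J, Q = -28200 J, ΔU = -7940 J.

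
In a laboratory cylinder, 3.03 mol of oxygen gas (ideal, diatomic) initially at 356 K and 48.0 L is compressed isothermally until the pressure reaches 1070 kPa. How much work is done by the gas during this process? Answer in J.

P₁ = nRT₁/V₁ = 3.03×8.314×356/48.0 = 187 kPa.
Isothermal: T stays 356 K; PV = const ⇒ V₂ = 8.38 L, P₂ = 1070 kPa.
W = nRT ln(V₂/V₁) = 3.03×8.314×356×ln(0.175) = -15700 J.

-15700 J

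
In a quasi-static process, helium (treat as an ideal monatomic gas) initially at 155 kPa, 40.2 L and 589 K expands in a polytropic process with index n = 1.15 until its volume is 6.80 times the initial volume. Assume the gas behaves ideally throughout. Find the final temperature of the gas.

442 K

Polytropic n=1.15: T₂ = T₁(V₁/V₂)^(n−1) = 589×(0.147)^0.15 = 442 K; P₂ = P₁(V₁/V₂)^n = 17.1 kPa.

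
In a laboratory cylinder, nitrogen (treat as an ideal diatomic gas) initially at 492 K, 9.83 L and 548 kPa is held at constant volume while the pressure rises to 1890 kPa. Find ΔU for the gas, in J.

33000 J

n = P₁V₁/(RT₁) = 548×9.83/(8.314×492) = 1.32 mol.
Isochoric: V stays 9.83 L; P/T = const ⇒ T₂ = 1700 K, P₂ = 1890 kPa.
For an ideal gas ΔU = nCvΔT with Cv = (5/2)R = 20.8 J/(mol·K).
ΔU = 1.32×20.8×(1700−492) = 33000 J.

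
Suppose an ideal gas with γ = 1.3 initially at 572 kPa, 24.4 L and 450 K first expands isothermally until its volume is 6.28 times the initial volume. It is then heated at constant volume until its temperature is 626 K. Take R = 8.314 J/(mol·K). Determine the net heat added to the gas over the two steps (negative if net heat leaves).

43800 J

n = P₁V₁/(RT₁) = 572×24.4/(8.314×450) = 3.73 mol.
Step 1 — Isothermal: T stays 450 K; PV = const ⇒ V₂ = 153 L, P₂ = 91.1 kPa.
ΔU = 0 (ideal gas, T constant).
W = nRT ln(V₂/V₁) = 3.73×8.314×450×ln(6.28) = 25600 J.
Q = ΔU + W = 25600 J.
State after step 1: P = 91.1 kPa, V = 153 L, T = 450 K.
Step 2 — Isochoric: V stays 153 L; P/T = const ⇒ T₂ = 626 K, P₂ = 127 kPa.
W = 0 (no volume change).
ΔU = nCvΔT = 3.73×27.7×(626−450) = 18200 J.
Q = ΔU = 18200 J.
Net over both steps: W = 25600 J, Q = 43800 J, ΔU = 18200 J.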